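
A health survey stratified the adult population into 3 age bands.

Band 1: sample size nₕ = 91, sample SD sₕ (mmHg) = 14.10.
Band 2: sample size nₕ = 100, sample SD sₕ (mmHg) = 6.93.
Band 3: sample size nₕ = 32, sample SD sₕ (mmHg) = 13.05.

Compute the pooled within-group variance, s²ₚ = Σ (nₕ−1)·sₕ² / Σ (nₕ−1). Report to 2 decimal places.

1: (91−1)·14.10² = 90·198.81 = 17892.9
2: (100−1)·6.93² = 99·48.0249 = 4754.4651
3: (32−1)·13.05² = 31·170.3025 = 5279.3775
Numerator = 27926.7426; denominator = Σ(nₕ−1) = 220.
s²ₚ = 27926.7426/220 = 126.9397... → 126.94.

126.94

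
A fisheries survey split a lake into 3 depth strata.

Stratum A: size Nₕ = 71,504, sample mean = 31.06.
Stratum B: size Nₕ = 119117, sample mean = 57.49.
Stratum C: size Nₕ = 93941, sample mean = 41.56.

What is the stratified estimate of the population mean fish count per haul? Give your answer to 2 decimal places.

45.59

N = 71504 + 119117 + 93941 = 284562.
The stratified mean weights each stratum mean by its population share Nₕ/N.
Σ Nₕx̄ₕ = 71504·31.06 + 119117·57.49 + 93941·41.56 = 2220914.24 + 6848036.33 + 3904187.96 = 12973138.53.
Divide by N: 12973138.53 / 284562 = 45.5898... → 45.59.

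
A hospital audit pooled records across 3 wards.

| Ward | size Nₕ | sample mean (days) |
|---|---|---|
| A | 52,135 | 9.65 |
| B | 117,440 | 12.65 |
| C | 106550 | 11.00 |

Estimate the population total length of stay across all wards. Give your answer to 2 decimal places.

3160768.75

A: 52135·9.65 = 503102.75
B: 117440·12.65 = 1485616
C: 106550·11.00 = 1172050
τ̂ = Σ Nₕx̄ₕ = 3160768.75.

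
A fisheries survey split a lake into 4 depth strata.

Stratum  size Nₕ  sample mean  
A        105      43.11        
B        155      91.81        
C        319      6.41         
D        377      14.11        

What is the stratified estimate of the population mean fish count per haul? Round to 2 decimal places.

N = 105 + 155 + 319 + 377 = 956.
The stratified mean weights each stratum mean by its population share Nₕ/N.
Σ Nₕx̄ₕ = 105·43.11 + 155·91.81 + 319·6.41 + 377·14.11 = 4526.55 + 14230.55 + 2044.79 + 5319.47 = 26121.36.
Divide by N: 26121.36 / 956 = 27.3236... → 27.32.

27.32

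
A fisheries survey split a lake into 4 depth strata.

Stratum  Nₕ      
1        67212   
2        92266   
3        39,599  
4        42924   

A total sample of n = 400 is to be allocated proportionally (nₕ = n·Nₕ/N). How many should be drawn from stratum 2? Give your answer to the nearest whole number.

Share of stratum 2 = 92266/242001 = 0.38126.
Allocate 400 × 0.38126 = 152.505... → 153.

153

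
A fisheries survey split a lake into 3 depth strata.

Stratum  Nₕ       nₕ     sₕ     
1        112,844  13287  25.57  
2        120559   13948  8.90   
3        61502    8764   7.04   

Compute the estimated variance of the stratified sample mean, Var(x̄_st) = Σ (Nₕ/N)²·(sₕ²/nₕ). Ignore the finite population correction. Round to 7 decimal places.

0.0083999

N = 294905; Wₕ = Nₕ/N.
stratum 1: (112844/294905)²·25.57²/13287 = 0.0072048873
stratum 2: (120559/294905)²·8.90²/13948 = 0.0009490806
stratum 3: (61502/294905)²·7.04²/8764 = 0.0002459558
Sum = 0.0083999237 → 0.0083999.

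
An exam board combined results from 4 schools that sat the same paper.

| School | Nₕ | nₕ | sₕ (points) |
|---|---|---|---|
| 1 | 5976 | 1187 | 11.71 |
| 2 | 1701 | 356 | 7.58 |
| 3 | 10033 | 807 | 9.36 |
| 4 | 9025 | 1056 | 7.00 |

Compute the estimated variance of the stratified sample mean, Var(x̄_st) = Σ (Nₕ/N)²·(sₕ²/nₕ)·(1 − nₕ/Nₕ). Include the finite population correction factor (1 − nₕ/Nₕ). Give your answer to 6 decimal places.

N = 26735; Wₕ = Nₕ/N.
school 1: (5976/26735)²·11.71²/1187·(1 − 1187/5976) = 0.004625494
school 2: (1701/26735)²·7.58²/356·(1 − 356/1701) = 0.000516600
school 3: (10033/26735)²·9.36²/807·(1 − 807/10033) = 0.014059247
school 4: (9025/26735)²·7.00²/1056·(1 − 1056/9025) = 0.004668989
Sum = 0.023870330 → 0.023870.

0.023870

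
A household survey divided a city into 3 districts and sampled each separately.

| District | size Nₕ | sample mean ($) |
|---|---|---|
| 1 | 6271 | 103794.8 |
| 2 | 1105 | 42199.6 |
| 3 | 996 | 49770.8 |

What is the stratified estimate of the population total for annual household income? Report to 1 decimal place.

747099465.6

Estimate total by summing Nₕ·x̄ₕ over strata.
6271·103794.8 + 1105·42199.6 + 996·49770.8 = 650897190.8 + 46630558 + 49571716.8 = 747099465.6.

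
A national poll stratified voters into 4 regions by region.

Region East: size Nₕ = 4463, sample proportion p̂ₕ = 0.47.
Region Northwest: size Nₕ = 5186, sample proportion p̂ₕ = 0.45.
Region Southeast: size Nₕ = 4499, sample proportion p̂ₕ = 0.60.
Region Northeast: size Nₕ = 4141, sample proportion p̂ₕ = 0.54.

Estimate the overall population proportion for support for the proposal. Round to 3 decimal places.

0.512

Wₕ = Nₕ/N with N = 18289: 0.2440, 0.2836, 0.2460, 0.2264.
p̂_st = 0.2440·0.47 + 0.2836·0.45 + 0.2460·0.60 + 0.2264·0.54 ≈ 0.51216... → 0.512.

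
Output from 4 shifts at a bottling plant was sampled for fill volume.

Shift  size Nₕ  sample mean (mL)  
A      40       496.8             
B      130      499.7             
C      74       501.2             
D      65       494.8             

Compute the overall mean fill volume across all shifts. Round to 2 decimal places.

N = 40 + 130 + 74 + 65 = 309.
Weight each subgroup mean by Nₕ/N and sum.
Σ Nₕx̄ₕ = 40·496.8 + 130·499.7 + 74·501.2 + 65·494.8 = 19872 + 64961 + 37088.8 + 32162 = 154083.8.
Divide by N: 154083.8 / 309 = 498.6531... → 498.65.

498.65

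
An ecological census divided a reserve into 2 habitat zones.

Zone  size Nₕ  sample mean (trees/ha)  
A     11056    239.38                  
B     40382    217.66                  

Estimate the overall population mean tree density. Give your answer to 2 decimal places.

N = 51438; weights Wₕ = Nₕ/N = (0.2149, 0.7851).
x̄_st = Σ Wₕ·x̄ₕ = 0.2149·239.38 + 0.7851·217.66 ≈ 222.3285...
→ 222.33.

222.33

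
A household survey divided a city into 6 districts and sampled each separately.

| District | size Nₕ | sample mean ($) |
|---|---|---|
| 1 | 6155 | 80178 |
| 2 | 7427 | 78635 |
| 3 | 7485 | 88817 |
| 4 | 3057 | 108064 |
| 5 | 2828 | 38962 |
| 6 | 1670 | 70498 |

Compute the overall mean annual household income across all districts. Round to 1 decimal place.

N = 6155 + 7427 + 7485 + 3057 + 2828 + 1670 = 28622.
Weight each subgroup mean by Nₕ/N and sum.
Σ Nₕx̄ₕ = 6155·80178 + 7427·78635 + 7485·88817 + 3057·108064 + 2828·38962 + 1670·70498 = 493495590 + 584022145 + 664795245 + 330351648 + 110184536 + 117731660 = 2300580824.
Divide by N: 2300580824 / 28622 = 80378.060... → 80378.1.

80378.1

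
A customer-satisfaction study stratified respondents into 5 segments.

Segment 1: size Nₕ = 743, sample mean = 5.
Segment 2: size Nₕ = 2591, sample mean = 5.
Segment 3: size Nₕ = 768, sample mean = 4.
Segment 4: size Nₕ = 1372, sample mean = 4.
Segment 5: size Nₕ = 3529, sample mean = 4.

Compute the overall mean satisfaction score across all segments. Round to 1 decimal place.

N = 9003; weights Wₕ = Nₕ/N = (0.0825, 0.2878, 0.0853, 0.1524, 0.3920).
x̄_st = Σ Wₕ·x̄ₕ = 0.0825·5 + 0.2878·5 + 0.0853·4 + 0.1524·4 + 0.3920·4 ≈ 4.370...
→ 4.4.

4.4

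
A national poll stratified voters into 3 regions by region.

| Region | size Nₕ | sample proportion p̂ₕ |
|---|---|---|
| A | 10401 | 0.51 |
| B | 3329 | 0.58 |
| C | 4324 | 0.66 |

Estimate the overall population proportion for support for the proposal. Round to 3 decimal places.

0.559

N = 10401 + 3329 + 4324 = 18054.
Overall proportion = Σ (Nₕ/N)·p̂ₕ.
Σ Nₕp̂ₕ = 5304.51 + 1930.82 + 2853.84 = 10089.17.
10089.17 / 18054 = 0.55883... → 0.559.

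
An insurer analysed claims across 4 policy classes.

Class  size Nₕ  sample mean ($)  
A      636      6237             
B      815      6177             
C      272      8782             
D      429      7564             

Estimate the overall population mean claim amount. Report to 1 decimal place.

6800.5

N = 2152; weights Wₕ = Nₕ/N = (0.2955, 0.3787, 0.1264, 0.1993).
x̄_st = Σ Wₕ·x̄ₕ = 0.2955·6237 + 0.3787·6177 + 0.1264·8782 + 0.1993·7564 ≈ 6800.487...
→ 6800.5.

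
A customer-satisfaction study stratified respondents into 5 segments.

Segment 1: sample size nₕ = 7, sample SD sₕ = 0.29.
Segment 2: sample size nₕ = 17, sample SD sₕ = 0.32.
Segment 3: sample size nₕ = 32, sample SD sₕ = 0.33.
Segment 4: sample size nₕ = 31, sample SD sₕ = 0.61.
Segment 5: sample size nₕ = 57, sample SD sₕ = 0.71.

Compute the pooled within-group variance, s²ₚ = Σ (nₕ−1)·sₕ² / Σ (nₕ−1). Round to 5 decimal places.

Degrees of freedom: 6 + 16 + 31 + 30 + 56 = 139.
Σ(nₕ−1)sₕ² = 6·0.0841 + 16·0.1024 + 31·0.1089 + 30·0.3721 + 56·0.5041 = 44.9115.
s²ₚ = 44.9115 / 139 = 0.3231043... → 0.32310.

0.32310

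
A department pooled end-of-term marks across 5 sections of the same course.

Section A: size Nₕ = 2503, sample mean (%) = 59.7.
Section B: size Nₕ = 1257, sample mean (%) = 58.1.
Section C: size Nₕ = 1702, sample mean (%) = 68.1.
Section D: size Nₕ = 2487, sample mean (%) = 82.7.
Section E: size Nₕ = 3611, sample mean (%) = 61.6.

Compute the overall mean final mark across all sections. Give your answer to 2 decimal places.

66.30

x̄_st = (Σ Nₕx̄ₕ) / (Σ Nₕ) = (2503·59.7 + 1257·58.1 + 1702·68.1 + 2487·82.7 + 3611·61.6) / 11560
= 766479.5 / 11560 = 66.3045... → 66.30.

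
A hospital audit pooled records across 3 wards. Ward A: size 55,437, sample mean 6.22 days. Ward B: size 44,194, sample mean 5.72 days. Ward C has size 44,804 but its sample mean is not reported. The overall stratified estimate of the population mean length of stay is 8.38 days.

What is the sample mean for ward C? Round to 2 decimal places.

Σ Nₕx̄ₕ = N·μ, so 44804·x̄_C = 144435·8.38 − (55437·6.22 + 44194·5.72).
= 1210365.3 − 597607.82 = 612757.48.
x̄_C = 612757.48 / 44804 = 13.6764... → 13.68.

13.68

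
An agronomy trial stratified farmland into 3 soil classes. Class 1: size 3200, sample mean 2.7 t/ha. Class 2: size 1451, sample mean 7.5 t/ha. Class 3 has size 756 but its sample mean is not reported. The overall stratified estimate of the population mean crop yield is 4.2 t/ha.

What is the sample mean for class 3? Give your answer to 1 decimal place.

N = 3200 + 1451 + 756 = 5407.
Overall total = μ·N = 4.2·5407 = 22709.4.
Subtract the known strata: 3200·2.7 + 1451·7.5 = 19522.5.
Remaining total for class 3: 22709.4 − 19522.5 = 3186.9.
Divide by its size: 3186.9 / 756 = 4.215... → 4.2.

4.2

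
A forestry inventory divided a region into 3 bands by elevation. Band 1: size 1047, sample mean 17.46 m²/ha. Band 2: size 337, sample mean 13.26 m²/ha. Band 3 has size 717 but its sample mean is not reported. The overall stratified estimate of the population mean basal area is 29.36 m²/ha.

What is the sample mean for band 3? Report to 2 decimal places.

Σ Nₕx̄ₕ = N·μ, so 717·x̄_3 = 2101·29.36 − (1047·17.46 + 337·13.26).
= 61685.36 − 22749.24 = 38936.12.
x̄_3 = 38936.12 / 717 = 54.3042... → 54.30.

54.30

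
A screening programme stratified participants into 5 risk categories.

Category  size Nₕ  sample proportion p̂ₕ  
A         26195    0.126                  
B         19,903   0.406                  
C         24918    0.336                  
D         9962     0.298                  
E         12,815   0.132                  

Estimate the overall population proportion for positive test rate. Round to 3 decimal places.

0.260

N = 26195 + 19903 + 24918 + 9962 + 12815 = 93793.
Overall proportion = Σ (Nₕ/N)·p̂ₕ.
Σ Nₕp̂ₕ = 3300.57 + 8080.618 + 8372.448 + 2968.676 + 1691.58 = 24413.892.
24413.892 / 93793 = 0.26030... → 0.260.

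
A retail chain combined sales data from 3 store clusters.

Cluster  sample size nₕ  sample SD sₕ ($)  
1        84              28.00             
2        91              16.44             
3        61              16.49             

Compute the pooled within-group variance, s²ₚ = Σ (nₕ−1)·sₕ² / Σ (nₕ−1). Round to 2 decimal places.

453.70

Degrees of freedom: 83 + 90 + 60 = 233.
Σ(nₕ−1)sₕ² = 83·784 + 90·270.2736 + 60·271.9201 = 105711.83.
s²ₚ = 105711.83 / 233 = 453.6988... → 453.70.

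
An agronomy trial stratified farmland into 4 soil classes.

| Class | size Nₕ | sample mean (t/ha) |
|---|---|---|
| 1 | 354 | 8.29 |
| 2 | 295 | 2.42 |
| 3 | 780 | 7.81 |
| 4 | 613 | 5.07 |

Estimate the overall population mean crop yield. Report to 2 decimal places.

N = 354 + 295 + 780 + 613 = 2042.
Weight each subgroup mean by Nₕ/N and sum.
Σ Nₕx̄ₕ = 354·8.29 + 295·2.42 + 780·7.81 + 613·5.07 = 2934.66 + 713.9 + 6091.8 + 3107.91 = 12848.27.
Divide by N: 12848.27 / 2042 = 6.2920... → 6.29.

6.29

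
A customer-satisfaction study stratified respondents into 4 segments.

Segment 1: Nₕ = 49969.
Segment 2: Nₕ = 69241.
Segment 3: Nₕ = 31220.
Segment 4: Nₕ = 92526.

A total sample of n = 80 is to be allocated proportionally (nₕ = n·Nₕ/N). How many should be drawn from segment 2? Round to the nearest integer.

23

Share of segment 2 = 69241/242956 = 0.28499.
Allocate 80 × 0.28499 = 22.800... → 23.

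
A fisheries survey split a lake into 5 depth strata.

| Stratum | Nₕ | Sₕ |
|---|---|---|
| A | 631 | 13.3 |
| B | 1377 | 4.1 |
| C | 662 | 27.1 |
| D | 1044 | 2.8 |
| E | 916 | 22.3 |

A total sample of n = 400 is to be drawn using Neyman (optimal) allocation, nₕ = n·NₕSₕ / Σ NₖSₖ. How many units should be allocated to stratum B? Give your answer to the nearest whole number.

A: NₕSₕ = 631·13.3 = 8392.3
B: NₕSₕ = 1377·4.1 = 5645.7
C: NₕSₕ = 662·27.1 = 17940.2
D: NₕSₕ = 1044·2.8 = 2923.2
E: NₕSₕ = 916·22.3 = 20426.8
Σ NₕSₕ = 55328.2.
n_B = 400·5645.7/55328.2 = 40.816... → 41.

41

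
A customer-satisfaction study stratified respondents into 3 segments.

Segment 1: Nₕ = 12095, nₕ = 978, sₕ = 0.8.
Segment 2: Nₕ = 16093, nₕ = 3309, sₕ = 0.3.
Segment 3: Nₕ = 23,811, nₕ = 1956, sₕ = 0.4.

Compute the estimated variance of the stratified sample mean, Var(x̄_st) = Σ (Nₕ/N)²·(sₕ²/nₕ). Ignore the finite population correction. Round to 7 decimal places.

0.0000552

N = 51999; Wₕ = Nₕ/N.
segment 1: (12095/51999)²·0.8²/978 = 0.0000354049
segment 2: (16093/51999)²·0.3²/3309 = 0.0000026051
segment 3: (23811/51999)²·0.4²/1956 = 0.0000171521
Sum = 0.0000551621 → 0.0000552.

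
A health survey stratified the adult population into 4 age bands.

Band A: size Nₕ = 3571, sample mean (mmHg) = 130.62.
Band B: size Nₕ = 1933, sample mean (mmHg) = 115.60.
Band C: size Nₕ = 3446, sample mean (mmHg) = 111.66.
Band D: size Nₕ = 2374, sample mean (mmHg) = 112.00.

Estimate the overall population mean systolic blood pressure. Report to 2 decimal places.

118.38

N = 3571 + 1933 + 3446 + 2374 = 11324.
Overall mean = Σ (Nₕ/N)·x̄ₕ — weight by population share, not a simple average.
Σ Nₕx̄ₕ = 3571·130.62 + 1933·115.60 + 3446·111.66 + 2374·112.00 = 466444.02 + 223454.8 + 384780.36 + 265888 = 1340567.18.
Divide by N: 1340567.18 / 11324 = 118.3828... → 118.38.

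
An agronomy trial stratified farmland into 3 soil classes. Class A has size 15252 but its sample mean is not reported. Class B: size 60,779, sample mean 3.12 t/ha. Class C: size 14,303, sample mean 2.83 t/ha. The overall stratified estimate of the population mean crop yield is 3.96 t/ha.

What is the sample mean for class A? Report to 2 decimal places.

Σ Nₕx̄ₕ = N·μ, so 15252·x̄_A = 90334·3.96 − (60779·3.12 + 14303·2.83).
= 357722.64 − 230107.97 = 127614.67.
x̄_A = 127614.67 / 15252 = 8.3671... → 8.37.

8.37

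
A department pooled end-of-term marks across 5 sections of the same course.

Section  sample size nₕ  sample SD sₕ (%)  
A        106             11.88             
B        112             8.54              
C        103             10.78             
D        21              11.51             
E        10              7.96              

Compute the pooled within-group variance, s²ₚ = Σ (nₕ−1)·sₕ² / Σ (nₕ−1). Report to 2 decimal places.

109.47

Degrees of freedom: 105 + 111 + 102 + 20 + 9 = 347.
Σ(nₕ−1)sₕ² = 105·141.1344 + 111·72.9316 + 102·116.2084 + 20·132.4801 + 9·63.3616 = 37987.6328.
s²ₚ = 37987.6328 / 347 = 109.4744... → 109.47.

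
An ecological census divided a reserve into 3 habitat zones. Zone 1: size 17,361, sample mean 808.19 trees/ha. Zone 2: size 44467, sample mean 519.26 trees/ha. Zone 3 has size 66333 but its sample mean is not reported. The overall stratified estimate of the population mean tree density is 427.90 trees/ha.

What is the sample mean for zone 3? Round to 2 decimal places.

N = 17361 + 44467 + 66333 = 128161.
Overall total = μ·N = 427.90·128161 = 54840091.9.
Subtract the known strata: 17361·808.19 + 44467·519.26 = 37120921.01.
Remaining total for zone 3: 54840091.9 − 37120921.01 = 17719170.89.
Divide by its size: 17719170.89 / 66333 = 267.1245... → 267.12.

267.12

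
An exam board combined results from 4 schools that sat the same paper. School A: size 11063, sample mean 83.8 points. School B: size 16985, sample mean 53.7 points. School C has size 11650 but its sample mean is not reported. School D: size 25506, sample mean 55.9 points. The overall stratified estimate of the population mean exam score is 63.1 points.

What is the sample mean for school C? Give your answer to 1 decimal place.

Σ Nₕx̄ₕ = N·μ, so 11650·x̄_C = 65204·63.1 − (11063·83.8 + 16985·53.7 + 25506·55.9).
= 4114372.4 − 3264959.3 = 849413.1.
x̄_C = 849413.1 / 11650 = 72.911... → 72.9.

72.9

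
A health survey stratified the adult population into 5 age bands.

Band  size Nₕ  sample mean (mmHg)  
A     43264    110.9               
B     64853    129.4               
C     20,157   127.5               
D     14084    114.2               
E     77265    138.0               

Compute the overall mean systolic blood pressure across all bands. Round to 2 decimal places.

N = 219623; weights Wₕ = Nₕ/N = (0.1970, 0.2953, 0.0918, 0.0641, 0.3518).
x̄_st = Σ Wₕ·x̄ₕ = 0.1970·110.9 + 0.2953·129.4 + 0.0918·127.5 + 0.0641·114.2 + 0.3518·138.0 ≈ 127.6321...
→ 127.63.

127.63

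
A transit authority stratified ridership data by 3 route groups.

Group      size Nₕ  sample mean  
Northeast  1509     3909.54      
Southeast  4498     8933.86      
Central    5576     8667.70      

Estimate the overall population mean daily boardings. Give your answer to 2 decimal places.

8151.18

x̄_st = (Σ Nₕx̄ₕ) / (Σ Nₕ) = (1509·3909.54 + 4498·8933.86 + 5576·8667.70) / 11583
= 94415093.34 / 11583 = 8151.1779... → 8151.18.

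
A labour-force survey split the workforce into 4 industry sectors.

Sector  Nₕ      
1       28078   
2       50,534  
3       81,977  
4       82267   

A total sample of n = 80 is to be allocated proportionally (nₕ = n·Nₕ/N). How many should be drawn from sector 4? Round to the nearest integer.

N = 28078 + 50534 + 81977 + 82267 = 242856.
n_4 = 80·82267/242856 = 27.100... → 27.

27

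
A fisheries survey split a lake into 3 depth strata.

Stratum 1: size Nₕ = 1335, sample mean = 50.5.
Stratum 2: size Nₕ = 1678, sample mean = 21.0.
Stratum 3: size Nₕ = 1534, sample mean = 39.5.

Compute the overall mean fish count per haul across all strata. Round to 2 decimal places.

N = 4547; weights Wₕ = Nₕ/N = (0.2936, 0.3690, 0.3374).
x̄_st = Σ Wₕ·x̄ₕ = 0.2936·50.5 + 0.3690·21.0 + 0.3374·39.5 ≈ 35.9025...
→ 35.90.

35.90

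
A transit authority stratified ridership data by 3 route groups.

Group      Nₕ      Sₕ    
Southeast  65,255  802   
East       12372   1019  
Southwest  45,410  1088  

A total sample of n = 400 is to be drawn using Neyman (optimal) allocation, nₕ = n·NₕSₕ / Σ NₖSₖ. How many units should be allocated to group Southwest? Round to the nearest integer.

Σ NₕSₕ = 65255·802 + 12372·1019 + 45410·1088 = 114347658.
Share for Southwest: 49406080/114347658 = 0.43207.
n_Southwest = 400 × 0.43207 = 172.828... → 173.

173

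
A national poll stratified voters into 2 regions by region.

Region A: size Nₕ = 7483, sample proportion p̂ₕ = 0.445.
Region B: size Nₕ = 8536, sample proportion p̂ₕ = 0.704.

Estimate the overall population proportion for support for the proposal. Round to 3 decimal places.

Wₕ = Nₕ/N with N = 16019: 0.4671, 0.5329.
p̂_st = 0.4671·0.445 + 0.5329·0.704 ≈ 0.58301... → 0.583.

0.583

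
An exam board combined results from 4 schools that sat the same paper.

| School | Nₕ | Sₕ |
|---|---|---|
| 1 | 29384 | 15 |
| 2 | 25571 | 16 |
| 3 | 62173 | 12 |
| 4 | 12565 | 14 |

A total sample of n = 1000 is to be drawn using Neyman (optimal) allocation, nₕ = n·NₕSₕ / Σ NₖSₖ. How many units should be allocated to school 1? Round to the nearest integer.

249

Σ NₕSₕ = 29384·15 + 25571·16 + 62173·12 + 12565·14 = 1771882.
Share for 1: 440760/1771882 = 0.24875.
n_1 = 1000 × 0.24875 = 248.752... → 249.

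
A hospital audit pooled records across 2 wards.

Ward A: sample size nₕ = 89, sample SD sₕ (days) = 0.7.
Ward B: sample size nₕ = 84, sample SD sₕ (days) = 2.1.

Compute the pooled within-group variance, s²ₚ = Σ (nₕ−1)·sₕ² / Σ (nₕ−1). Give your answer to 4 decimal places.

A: (89−1)·0.7² = 88·0.49 = 43.12
B: (84−1)·2.1² = 83·4.41 = 366.03
Numerator = 409.15; denominator = Σ(nₕ−1) = 171.
s²ₚ = 409.15/171 = 2.392690... → 2.3927.

2.3927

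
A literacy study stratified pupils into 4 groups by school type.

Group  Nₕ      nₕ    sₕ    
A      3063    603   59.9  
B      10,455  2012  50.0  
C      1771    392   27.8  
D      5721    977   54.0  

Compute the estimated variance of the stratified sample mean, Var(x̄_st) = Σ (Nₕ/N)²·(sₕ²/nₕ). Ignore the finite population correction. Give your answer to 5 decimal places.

0.66946

N = 21010; Wₕ = Nₕ/N.
group A: (3063/21010)²·59.9²/603 = 0.12646729
group B: (10455/21010)²·50.0²/2012 = 0.30768619
group C: (1771/21010)²·27.8²/392 = 0.01400840
group D: (5721/21010)²·54.0²/977 = 0.22130170
Sum = 0.66946358 → 0.66946.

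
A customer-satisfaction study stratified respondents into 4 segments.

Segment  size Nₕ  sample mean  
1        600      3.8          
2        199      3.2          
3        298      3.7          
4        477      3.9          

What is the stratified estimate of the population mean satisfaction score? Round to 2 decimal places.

3.74

x̄_st = (Σ Nₕx̄ₕ) / (Σ Nₕ) = (600·3.8 + 199·3.2 + 298·3.7 + 477·3.9) / 1574
= 5879.7 / 1574 = 3.7355... → 3.74.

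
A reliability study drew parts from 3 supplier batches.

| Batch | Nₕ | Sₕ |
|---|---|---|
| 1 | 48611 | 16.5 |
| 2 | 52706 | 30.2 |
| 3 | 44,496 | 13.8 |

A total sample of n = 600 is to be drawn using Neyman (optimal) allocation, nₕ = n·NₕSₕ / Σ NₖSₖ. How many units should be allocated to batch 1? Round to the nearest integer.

1: NₕSₕ = 48611·16.5 = 802081.5
2: NₕSₕ = 52706·30.2 = 1591721.2
3: NₕSₕ = 44496·13.8 = 614044.8
Σ NₕSₕ = 3007847.5.
n_1 = 600·802081.5/3007847.5 = 159.998... → 160.

160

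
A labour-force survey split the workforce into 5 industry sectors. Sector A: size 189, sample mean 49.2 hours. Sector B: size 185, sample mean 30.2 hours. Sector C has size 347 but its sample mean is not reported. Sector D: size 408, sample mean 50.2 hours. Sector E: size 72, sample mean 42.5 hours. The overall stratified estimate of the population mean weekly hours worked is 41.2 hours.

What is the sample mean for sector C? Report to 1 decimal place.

31.9

Σ Nₕx̄ₕ = N·μ, so 347·x̄_C = 1201·41.2 − (189·49.2 + 185·30.2 + 408·50.2 + 72·42.5).
= 49481.2 − 38427.4 = 11053.8.
x̄_C = 11053.8 / 347 = 31.855... → 31.9.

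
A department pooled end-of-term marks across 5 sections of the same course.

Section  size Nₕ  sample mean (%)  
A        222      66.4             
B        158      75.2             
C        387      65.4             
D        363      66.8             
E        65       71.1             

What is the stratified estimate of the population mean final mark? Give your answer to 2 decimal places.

x̄_st = (Σ Nₕx̄ₕ) / (Σ Nₕ) = (222·66.4 + 158·75.2 + 387·65.4 + 363·66.8 + 65·71.1) / 1195
= 80802.1 / 1195 = 67.6168... → 67.62.

67.62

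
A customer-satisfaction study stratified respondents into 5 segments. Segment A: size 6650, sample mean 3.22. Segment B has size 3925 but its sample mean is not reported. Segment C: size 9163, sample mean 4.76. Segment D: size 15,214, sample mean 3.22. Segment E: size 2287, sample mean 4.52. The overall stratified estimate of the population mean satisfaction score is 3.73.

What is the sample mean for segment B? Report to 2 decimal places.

3.71

N = 6650 + 3925 + 9163 + 15214 + 2287 = 37239.
Overall total = μ·N = 3.73·37239 = 138901.47.
Subtract the known strata: 6650·3.22 + 9163·4.76 + 15214·3.22 + 2287·4.52 = 124355.2.
Remaining total for segment B: 138901.47 − 124355.2 = 14546.27.
Divide by its size: 14546.27 / 3925 = 3.7061... → 3.71.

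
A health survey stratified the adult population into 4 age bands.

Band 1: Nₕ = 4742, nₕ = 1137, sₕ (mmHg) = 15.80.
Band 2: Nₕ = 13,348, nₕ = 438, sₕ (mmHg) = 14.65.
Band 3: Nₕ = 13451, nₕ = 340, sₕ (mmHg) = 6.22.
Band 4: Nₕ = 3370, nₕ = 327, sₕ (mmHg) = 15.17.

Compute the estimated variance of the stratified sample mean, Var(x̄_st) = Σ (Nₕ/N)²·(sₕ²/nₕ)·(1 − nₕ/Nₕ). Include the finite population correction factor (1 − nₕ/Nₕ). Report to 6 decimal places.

0.094748

N = 34911; Wₕ = Nₕ/N.
band 1: (4742/34911)²·15.80²/1137·(1 − 1137/4742) = 0.003079612
band 2: (13348/34911)²·14.65²/438·(1 − 438/13348) = 0.069281774
band 3: (13451/34911)²·6.22²/340·(1 − 340/13451) = 0.016465225
band 4: (3370/34911)²·15.17²/327·(1 − 327/3370) = 0.005921486
Sum = 0.094748096 → 0.094748.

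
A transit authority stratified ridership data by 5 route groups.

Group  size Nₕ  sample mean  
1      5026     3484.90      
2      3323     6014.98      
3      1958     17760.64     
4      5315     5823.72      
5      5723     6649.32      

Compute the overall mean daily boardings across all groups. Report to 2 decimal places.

N = 5026 + 3323 + 1958 + 5315 + 5723 = 21345.
Weight each subgroup mean by Nₕ/N and sum.
Σ Nₕx̄ₕ = 5026·3484.90 + 3323·6014.98 + 1958·17760.64 + 5315·5823.72 + 5723·6649.32 = 17515107.4 + 19987778.54 + 34775333.12 + 30953071.8 + 38054058.36 = 141285349.22.
Divide by N: 141285349.22 / 21345 = 6619.1309... → 6619.13.

6619.13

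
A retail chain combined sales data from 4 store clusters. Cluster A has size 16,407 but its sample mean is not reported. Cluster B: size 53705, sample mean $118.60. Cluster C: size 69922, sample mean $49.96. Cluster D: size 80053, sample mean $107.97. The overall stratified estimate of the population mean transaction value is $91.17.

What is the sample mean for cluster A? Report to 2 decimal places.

95.04

Σ Nₕx̄ₕ = N·μ, so 16407·x̄_A = 220087·91.17 − (53705·118.60 + 69922·49.96 + 80053·107.97).
= 20065331.79 − 18506038.53 = 1559293.26.
x̄_A = 1559293.26 / 16407 = 95.0383... → 95.04.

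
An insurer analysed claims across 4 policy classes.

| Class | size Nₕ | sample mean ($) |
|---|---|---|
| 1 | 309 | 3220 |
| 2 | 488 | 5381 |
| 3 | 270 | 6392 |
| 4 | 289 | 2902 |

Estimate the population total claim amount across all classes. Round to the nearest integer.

6185426

Estimate total by summing Nₕ·x̄ₕ over strata.
309·3220 + 488·5381 + 270·6392 + 289·2902 = 994980 + 2625928 + 1725840 + 838678 = 6185426.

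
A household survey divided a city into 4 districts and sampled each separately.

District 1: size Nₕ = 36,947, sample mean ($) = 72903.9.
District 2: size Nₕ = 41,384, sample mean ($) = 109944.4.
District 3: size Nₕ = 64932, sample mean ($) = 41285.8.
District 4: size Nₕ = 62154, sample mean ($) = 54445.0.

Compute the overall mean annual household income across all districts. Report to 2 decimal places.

N = 36947 + 41384 + 64932 + 62154 = 205417.
The stratified mean weights each stratum mean by its population share Nₕ/N.
Σ Nₕx̄ₕ = 36947·72903.9 + 41384·109944.4 + 64932·41285.8 + 62154·54445.0 = 2693580393.3 + 4549939049.6 + 2680769565.6 + 3383974530 = 13308263538.5.
Divide by N: 13308263538.5 / 205417 = 64786.5734... → 64786.57.

64786.57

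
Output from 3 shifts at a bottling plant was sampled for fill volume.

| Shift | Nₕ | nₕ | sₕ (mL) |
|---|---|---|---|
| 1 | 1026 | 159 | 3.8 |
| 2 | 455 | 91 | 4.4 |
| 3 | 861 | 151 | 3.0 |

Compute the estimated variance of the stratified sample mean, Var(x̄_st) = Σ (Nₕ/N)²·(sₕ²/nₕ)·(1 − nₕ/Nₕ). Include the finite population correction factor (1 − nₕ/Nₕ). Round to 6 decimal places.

0.027795

N = 2342. Term for each stratum: Wₕ²sₕ²/nₕ·(1−nₕ/Nₕ).
Var(x̄_st) = 0.014728643 + 0.006423962 + 0.006642832 = 0.027795437 → 0.027795.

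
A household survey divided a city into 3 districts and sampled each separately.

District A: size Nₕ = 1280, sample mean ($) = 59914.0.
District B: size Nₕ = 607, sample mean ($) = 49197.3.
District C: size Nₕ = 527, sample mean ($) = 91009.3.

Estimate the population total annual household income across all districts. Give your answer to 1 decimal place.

154514582.2

A: 1280·59914.0 = 76689920
B: 607·49197.3 = 29862761.1
C: 527·91009.3 = 47961901.1
τ̂ = Σ Nₕx̄ₕ = 154514582.2.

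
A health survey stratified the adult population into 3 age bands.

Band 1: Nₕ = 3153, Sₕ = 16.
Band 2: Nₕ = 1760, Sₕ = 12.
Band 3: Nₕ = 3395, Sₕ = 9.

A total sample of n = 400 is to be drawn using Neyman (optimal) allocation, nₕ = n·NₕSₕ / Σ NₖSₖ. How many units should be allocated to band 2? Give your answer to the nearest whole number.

Σ NₕSₕ = 3153·16 + 1760·12 + 3395·9 = 102123.
Share for 2: 21120/102123 = 0.20681.
n_2 = 400 × 0.20681 = 82.724... → 83.

83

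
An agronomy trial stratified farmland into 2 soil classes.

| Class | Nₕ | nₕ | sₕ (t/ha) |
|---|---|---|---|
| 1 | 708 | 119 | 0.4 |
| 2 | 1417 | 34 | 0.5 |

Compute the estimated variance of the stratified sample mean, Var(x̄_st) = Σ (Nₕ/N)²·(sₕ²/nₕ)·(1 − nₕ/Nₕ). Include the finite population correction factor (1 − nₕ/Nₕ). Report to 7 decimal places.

N = 2125; Wₕ = Nₕ/N.
class 1: (708/2125)²·0.4²/119·(1 − 119/708) = 0.0001241663
class 2: (1417/2125)²·0.5²/34·(1 − 34/1417) = 0.0031910621
Sum = 0.0033152284 → 0.0033152.

0.0033152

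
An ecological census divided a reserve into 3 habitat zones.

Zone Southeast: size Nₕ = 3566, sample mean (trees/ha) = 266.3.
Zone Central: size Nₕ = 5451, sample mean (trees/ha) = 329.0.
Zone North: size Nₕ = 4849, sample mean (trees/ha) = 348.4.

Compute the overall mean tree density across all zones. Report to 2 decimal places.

x̄_st = (Σ Nₕx̄ₕ) / (Σ Nₕ) = (3566·266.3 + 5451·329.0 + 4849·348.4) / 13866
= 4432396.4 / 13866 = 319.6593... → 319.66.

319.66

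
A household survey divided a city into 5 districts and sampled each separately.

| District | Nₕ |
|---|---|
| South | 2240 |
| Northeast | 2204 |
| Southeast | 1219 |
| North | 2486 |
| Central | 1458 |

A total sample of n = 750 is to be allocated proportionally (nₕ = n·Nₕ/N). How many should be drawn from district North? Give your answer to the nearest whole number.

Share of district North = 2486/9607 = 0.25877.
Allocate 750 × 0.25877 = 194.077... → 194.

194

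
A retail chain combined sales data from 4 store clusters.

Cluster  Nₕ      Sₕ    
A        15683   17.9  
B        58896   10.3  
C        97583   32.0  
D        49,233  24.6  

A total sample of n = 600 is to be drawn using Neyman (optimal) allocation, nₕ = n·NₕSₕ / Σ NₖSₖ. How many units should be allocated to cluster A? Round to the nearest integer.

32

Σ NₕSₕ = 15683·17.9 + 58896·10.3 + 97583·32.0 + 49233·24.6 = 5221142.3.
Share for A: 280725.7/5221142.3 = 0.05377.
n_A = 600 × 0.05377 = 32.260... → 32.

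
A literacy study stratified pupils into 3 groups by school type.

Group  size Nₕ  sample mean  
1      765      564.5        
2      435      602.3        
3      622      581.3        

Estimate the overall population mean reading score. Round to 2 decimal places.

579.26

N = 765 + 435 + 622 = 1822.
The stratified mean weights each stratum mean by its population share Nₕ/N.
Σ Nₕx̄ₕ = 765·564.5 + 435·602.3 + 622·581.3 = 431842.5 + 262000.5 + 361568.6 = 1055411.6.
Divide by N: 1055411.6 / 1822 = 579.2599... → 579.26.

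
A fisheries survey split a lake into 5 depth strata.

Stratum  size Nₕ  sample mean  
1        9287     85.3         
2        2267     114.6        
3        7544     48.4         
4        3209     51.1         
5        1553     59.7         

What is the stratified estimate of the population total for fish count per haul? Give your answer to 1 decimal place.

Population total = Σ Nₕ·x̄ₕ (each stratum's size times its mean).
9287·85.3 + 2267·114.6 + 7544·48.4 + 3209·51.1 + 1553·59.7 = 792181.1 + 259798.2 + 365129.6 + 163979.9 + 92714.1 = 1673802.9.

1673802.9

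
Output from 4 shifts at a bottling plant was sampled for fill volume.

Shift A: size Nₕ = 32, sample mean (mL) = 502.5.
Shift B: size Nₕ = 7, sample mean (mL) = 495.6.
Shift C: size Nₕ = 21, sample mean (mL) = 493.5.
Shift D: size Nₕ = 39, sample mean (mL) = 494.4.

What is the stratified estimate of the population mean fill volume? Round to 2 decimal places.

N = 99; weights Wₕ = Nₕ/N = (0.3232, 0.0707, 0.2121, 0.3939).
x̄_st = Σ Wₕ·x̄ₕ = 0.3232·502.5 + 0.0707·495.6 + 0.2121·493.5 + 0.3939·494.4 ≈ 496.9121...
→ 496.91.

496.91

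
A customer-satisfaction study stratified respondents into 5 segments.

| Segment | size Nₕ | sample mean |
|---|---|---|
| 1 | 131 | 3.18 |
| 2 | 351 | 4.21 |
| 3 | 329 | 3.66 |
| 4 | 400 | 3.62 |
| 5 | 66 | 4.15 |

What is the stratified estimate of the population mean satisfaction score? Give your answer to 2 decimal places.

3.77

N = 1277; weights Wₕ = Nₕ/N = (0.1026, 0.2749, 0.2576, 0.3132, 0.0517).
x̄_st = Σ Wₕ·x̄ₕ = 0.1026·3.18 + 0.2749·4.21 + 0.2576·3.66 + 0.3132·3.62 + 0.0517·4.15 ≈ 3.7747...
→ 3.77.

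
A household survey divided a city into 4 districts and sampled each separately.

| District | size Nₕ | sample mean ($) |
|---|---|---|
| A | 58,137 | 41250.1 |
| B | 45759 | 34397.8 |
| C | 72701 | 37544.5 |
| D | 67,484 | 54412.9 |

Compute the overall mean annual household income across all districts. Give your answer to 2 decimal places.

42501.01

N = 58137 + 45759 + 72701 + 67484 = 244081.
Overall mean = Σ (Nₕ/N)·x̄ₕ — weight by population share, not a simple average.
Σ Nₕx̄ₕ = 58137·41250.1 + 45759·34397.8 + 72701·37544.5 + 67484·54412.9 = 2398157063.7 + 1574008930.2 + 2729522694.5 + 3672000143.6 = 10373688832.
Divide by N: 10373688832 / 244081 = 42501.0092... → 42501.01.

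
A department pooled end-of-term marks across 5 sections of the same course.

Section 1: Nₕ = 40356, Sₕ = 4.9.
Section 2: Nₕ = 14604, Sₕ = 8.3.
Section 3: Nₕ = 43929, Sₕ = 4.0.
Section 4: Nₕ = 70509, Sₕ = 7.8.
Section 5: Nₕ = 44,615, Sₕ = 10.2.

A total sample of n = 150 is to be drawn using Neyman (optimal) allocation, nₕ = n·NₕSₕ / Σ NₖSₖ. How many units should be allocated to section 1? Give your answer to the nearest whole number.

1: NₕSₕ = 40356·4.9 = 197744.4
2: NₕSₕ = 14604·8.3 = 121213.2
3: NₕSₕ = 43929·4.0 = 175716
4: NₕSₕ = 70509·7.8 = 549970.2
5: NₕSₕ = 44615·10.2 = 455073
Σ NₕSₕ = 1499716.8.
n_1 = 150·197744.4/1499716.8 = 19.778... → 20.

20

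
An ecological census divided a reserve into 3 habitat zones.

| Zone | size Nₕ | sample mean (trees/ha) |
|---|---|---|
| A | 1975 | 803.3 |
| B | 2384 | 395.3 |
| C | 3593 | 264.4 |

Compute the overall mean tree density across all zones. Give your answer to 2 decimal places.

x̄_st = (Σ Nₕx̄ₕ) / (Σ Nₕ) = (1975·803.3 + 2384·395.3 + 3593·264.4) / 7952
= 3478901.9 / 7952 = 437.4877... → 437.49.

437.49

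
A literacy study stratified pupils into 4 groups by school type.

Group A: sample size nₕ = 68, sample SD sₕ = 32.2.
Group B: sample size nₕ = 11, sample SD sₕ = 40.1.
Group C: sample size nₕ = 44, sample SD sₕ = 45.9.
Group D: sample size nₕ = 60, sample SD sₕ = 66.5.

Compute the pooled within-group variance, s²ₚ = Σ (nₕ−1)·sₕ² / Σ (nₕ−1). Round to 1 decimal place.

2441.6

Degrees of freedom: 67 + 10 + 43 + 59 = 179.
Σ(nₕ−1)sₕ² = 67·1036.84 + 10·1608.01 + 43·2106.81 + 59·4422.25 = 437053.96.
s²ₚ = 437053.96 / 179 = 2441.642... → 2441.6.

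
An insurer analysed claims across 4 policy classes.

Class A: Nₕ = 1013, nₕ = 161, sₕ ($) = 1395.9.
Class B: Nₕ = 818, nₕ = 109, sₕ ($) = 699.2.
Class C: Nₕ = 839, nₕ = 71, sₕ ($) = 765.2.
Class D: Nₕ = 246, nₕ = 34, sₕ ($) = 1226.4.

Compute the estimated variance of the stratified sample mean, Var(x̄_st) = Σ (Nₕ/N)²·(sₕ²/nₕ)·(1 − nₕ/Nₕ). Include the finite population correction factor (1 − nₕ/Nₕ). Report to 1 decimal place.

2430.6

N = 2916; Wₕ = Nₕ/N.
class A: (1013/2916)²·1395.9²/161·(1 − 161/1013) = 1228.4479
class B: (818/2916)²·699.2²/109·(1 − 109/818) = 305.9150
class C: (839/2916)²·765.2²/71·(1 − 71/839) = 624.9420
class D: (246/2916)²·1226.4²/34·(1 − 34/246) = 271.3197
Sum = 2430.6246 → 2430.6.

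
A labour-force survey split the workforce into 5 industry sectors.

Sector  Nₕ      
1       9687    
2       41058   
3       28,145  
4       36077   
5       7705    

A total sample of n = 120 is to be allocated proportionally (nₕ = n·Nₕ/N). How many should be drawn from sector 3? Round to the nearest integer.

N = 9687 + 41058 + 28145 + 36077 + 7705 = 122672.
n_3 = 120·28145/122672 = 27.532... → 28.

28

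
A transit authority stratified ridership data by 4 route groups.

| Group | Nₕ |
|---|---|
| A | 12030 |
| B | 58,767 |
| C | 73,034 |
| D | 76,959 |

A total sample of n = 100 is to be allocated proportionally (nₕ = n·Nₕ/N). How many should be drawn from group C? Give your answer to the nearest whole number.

N = 12030 + 58767 + 73034 + 76959 = 220790.
n_C = 100·73034/220790 = 33.078... → 33.

33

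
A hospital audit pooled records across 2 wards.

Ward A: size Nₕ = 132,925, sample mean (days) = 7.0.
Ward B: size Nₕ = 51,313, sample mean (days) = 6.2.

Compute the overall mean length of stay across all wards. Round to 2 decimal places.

N = 184238; weights Wₕ = Nₕ/N = (0.7215, 0.2785).
x̄_st = Σ Wₕ·x̄ₕ = 0.7215·7.0 + 0.2785·6.2 ≈ 6.7772...
→ 6.78.

6.78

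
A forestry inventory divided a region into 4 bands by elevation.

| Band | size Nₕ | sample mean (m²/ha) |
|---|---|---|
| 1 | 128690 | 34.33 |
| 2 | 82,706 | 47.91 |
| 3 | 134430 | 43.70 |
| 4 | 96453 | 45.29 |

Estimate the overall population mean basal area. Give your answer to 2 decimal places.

42.11

x̄_st = (Σ Nₕx̄ₕ) / (Σ Nₕ) = (128690·34.33 + 82706·47.91 + 134430·43.70 + 96453·45.29) / 442279
= 18623319.53 / 442279 = 42.1076... → 42.11.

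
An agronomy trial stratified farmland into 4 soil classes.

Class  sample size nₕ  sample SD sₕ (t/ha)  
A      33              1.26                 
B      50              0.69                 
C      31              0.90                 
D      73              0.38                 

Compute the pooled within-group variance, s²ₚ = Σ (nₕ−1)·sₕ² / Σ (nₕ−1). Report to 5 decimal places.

0.59469

Degrees of freedom: 32 + 49 + 30 + 72 = 183.
Σ(nₕ−1)sₕ² = 32·1.5876 + 49·0.4761 + 30·0.81 + 72·0.1444 = 108.8289.
s²ₚ = 108.8289 / 183 = 0.5946934... → 0.59469.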